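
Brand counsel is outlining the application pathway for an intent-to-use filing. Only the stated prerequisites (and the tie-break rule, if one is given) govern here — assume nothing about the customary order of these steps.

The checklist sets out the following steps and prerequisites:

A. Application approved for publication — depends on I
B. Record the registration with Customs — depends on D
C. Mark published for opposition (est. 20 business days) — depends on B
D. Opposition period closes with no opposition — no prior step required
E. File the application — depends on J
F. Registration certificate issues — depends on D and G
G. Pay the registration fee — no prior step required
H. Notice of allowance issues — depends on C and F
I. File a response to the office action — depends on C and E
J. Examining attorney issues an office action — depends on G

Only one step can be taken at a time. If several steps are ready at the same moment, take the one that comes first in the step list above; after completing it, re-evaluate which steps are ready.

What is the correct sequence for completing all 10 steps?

D, B, C, G, F, H, J, E, I, A

D and G have no prerequisites; D is listed earlier, so D is first.
B and G are both available; B is listed earlier → B.
C now also ready, so the ready set is {C, G}; C is listed earlier → C.
Next only G has its prerequisites met → G.
Now F and J have their prerequisites met. F is listed earlier, so F next.
H and J are both available; H is listed earlier → H.
J needed G, now all done → J.
E needed J, now all done → E.
I needed C and E, now all done → I.
A needed I, now all done → A.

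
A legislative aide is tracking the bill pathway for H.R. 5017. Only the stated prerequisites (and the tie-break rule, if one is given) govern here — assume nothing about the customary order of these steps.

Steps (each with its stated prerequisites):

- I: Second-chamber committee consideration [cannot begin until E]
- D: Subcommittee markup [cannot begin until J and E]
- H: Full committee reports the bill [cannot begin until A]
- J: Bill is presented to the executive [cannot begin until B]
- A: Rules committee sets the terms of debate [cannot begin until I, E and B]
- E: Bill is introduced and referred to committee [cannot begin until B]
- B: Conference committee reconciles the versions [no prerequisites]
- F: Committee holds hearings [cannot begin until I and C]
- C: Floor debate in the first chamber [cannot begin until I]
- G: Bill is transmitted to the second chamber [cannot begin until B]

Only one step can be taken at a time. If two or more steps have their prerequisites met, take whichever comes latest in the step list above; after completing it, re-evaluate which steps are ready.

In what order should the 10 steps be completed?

B, G, E, J, D, I, C, F, A, H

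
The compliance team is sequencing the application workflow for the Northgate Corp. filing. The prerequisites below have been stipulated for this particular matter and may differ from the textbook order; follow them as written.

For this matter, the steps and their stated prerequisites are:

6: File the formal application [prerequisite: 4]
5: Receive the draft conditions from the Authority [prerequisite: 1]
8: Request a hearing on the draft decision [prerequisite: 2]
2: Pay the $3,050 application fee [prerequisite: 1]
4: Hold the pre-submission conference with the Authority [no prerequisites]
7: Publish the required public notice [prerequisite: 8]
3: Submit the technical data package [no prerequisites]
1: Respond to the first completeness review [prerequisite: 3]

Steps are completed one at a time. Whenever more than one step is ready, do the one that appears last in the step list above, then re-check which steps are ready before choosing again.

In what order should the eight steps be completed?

3, 1, 4, 2, 8, 7, 5, 6

Nothing is required for 3 and 4. 3 is listed later → 3 first.
1 now also ready, so the ready set is {1, 4}; 1 is listed later → 1.
4, 2 and 5 are all available; 4 is listed later → 4.
6 now also ready, so the ready set is {2, 5, 6}; 2 is listed later → 2.
Now 8, 5 and 6 have their prerequisites met. 8 is listed later, so 8 next.
Now 7, 5 and 6 have their prerequisites met. 7 is listed later, so 7 next.
Ready: 5 and 6. 5 is listed later → 5.
6 needed 4, now all done → 6.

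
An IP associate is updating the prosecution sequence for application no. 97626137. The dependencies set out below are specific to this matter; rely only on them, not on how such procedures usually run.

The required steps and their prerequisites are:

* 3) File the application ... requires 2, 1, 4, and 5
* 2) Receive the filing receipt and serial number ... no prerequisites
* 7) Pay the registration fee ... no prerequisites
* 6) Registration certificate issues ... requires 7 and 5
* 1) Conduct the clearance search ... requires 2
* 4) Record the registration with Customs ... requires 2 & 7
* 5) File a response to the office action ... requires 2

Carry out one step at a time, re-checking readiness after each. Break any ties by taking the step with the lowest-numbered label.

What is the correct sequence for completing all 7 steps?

2 → 1 → 5 → 7 → 4 → 3 → 6

Nothing is required for 2 and 7. 2 has the earlier label → 2 first.
Now 1, 5 and 7 have their prerequisites met. 1 has the earlier label, so 1 next.
5 and 7 are both available; 5 has the earlier label → 5.
That leaves 7 as the only ready step → 7.
Ready: 4 and 6. 4 has the earlier label → 4.
3 now also ready, so the ready set is {3, 6}; 3 has the earlier label → 3.
6 needed 5 and 7, now all done → 6.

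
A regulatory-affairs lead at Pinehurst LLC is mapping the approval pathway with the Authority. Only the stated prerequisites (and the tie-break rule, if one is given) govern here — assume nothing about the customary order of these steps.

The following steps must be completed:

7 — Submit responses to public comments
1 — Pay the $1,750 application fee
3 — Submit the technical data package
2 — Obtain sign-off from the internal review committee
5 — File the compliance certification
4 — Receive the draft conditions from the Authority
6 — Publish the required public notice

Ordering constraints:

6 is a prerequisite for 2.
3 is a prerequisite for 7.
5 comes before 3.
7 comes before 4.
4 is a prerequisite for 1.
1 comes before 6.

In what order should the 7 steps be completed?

Only 5 has no prerequisites, so it is first.
3 needed 5, now all done → 3.
7 is the only step now ready → 7.
That leaves 4 as the only ready step → 4.
Next only 1 has its prerequisites met → 1.
Next only 6 has its prerequisites met → 6.
That leaves 2 as the only ready step → 2.

5 → 3 → 7 → 4 → 1 → 6 → 2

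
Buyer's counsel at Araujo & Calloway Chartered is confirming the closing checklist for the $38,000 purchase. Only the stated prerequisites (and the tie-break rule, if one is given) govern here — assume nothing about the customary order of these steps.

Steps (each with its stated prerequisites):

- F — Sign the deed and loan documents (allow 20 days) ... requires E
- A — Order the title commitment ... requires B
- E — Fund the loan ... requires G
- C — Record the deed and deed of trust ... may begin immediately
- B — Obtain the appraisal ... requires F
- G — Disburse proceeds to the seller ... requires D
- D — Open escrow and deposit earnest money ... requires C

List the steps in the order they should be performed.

C → D → G → E → F → B → A

Only C has no prerequisites, so it is first.
D needed C, now all done → D.
G needed D, now all done → G.
That leaves E as the only ready step → E.
That leaves F as the only ready step → F.
Next only B has its prerequisites met → B.
That leaves A as the only ready step → A.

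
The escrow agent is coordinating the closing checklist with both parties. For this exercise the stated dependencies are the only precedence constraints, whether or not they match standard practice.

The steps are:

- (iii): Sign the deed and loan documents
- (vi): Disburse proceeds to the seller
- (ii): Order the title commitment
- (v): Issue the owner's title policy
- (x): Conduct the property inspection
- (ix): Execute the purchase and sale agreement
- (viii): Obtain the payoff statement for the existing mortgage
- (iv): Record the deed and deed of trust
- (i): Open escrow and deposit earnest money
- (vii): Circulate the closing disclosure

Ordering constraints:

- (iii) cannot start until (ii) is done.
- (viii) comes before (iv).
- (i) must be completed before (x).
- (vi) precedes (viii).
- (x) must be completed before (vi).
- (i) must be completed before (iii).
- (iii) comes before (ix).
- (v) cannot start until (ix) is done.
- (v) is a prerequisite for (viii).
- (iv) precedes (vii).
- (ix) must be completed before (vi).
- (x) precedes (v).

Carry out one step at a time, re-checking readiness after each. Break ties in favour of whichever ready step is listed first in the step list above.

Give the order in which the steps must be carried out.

(ii) → (i) → (iii) → (x) → (ix) → (vi) → (v) → (viii) → (iv) → (vii)

(ii) and (i) have no prerequisites; (ii) is listed earlier, so (ii) is first.
That leaves (i) as the only ready step → (i).
Now (iii) and (x) have their prerequisites met. (iii) is listed earlier, so (iii) next.
Now (x) and (ix) have their prerequisites met. (x) is listed earlier, so (x) next.
That leaves (ix) as the only ready step → (ix).
Ready: (vi) and (v). (vi) is listed earlier → (vi).
That leaves (v) as the only ready step → (v).
Next only (viii) has its prerequisites met → (viii).
(iv) is the only step now ready → (iv).
That leaves (vii) as the only ready step → (vii).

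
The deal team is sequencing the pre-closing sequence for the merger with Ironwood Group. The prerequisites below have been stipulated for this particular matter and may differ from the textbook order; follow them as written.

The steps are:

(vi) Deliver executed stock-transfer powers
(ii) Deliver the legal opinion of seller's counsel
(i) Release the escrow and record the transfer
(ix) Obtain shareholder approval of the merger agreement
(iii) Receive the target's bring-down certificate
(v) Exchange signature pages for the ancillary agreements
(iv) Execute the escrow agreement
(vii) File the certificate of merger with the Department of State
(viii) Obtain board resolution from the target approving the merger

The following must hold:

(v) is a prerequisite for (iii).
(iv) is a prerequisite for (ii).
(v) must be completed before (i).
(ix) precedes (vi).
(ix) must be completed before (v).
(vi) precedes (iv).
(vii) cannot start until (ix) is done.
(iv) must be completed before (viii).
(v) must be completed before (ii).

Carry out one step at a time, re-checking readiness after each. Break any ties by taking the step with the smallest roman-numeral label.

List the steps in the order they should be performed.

(ix) has no prerequisites → (ix) first.
Ready: (v), (vi) and (vii). (v) has the earlier label → (v).
(i), (iii), (vi) and (vii) are all available; (i) has the earlier label → (i).
(iii), (vi) and (vii) are all available; (iii) has the earlier label → (iii).
Ready: (vi) and (vii). (vi) has the earlier label → (vi).
(iv) now also ready, so the ready set is {(iv), (vii)}; (iv) has the earlier label → (iv).
(ii), (vii) and (viii) are all available; (ii) has the earlier label → (ii).
Now (vii) and (viii) have their prerequisites met. (vii) has the earlier label, so (vii) next.
That leaves (viii) as the only ready step → (viii).

(ix) (v) (i) (iii) (vi) (iv) (ii) (vii) (viii)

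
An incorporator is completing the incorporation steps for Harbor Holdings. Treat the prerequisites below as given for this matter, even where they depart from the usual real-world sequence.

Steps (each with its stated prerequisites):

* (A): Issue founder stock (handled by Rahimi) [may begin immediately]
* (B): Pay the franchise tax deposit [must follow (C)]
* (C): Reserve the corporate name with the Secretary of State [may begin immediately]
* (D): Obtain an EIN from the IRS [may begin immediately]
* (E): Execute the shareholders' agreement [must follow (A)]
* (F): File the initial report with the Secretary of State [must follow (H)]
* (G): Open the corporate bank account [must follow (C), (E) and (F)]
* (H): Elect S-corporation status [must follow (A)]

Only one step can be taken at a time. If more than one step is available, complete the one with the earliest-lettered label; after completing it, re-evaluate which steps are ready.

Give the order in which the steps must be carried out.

Nothing is required for (A), (C) and (D). (A) has the earlier label → (A) first.
(E) and (H) now also ready, so the ready set is {(C), (D), (E), (H)}; (C) has the earlier label → (C).
(B), (D), (E) and (H) are all available; (B) has the earlier label → (B).
(D), (E) and (H) are all available; (D) has the earlier label → (D).
(E) and (H) are both available; (E) has the earlier label → (E).
(H) needed (A), now all done → (H).
That leaves (F) as the only ready step → (F).
(G) is the only step now ready → (G).

(A), (C), (B), (D), (E), (H), (F), (G)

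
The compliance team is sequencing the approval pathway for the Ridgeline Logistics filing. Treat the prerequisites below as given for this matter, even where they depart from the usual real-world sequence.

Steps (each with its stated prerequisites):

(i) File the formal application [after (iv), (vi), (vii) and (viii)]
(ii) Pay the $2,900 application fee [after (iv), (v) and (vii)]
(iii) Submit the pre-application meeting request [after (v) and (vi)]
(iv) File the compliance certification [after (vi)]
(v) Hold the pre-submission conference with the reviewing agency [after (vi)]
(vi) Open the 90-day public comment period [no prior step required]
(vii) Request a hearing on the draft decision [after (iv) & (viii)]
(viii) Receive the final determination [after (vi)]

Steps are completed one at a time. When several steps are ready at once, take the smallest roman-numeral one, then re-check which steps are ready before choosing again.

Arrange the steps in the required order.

(vi), (iv), (v), (iii), (viii), (vii), (i), (ii)

(vi) is the only step with nothing outstanding, so it goes first.
Now (iv), (v) and (viii) have their prerequisites met. (iv) has the earlier label, so (iv) next.
Now (v) and (viii) have their prerequisites met. (v) has the earlier label, so (v) next.
(iii) now also ready, so the ready set is {(iii), (viii)}; (iii) has the earlier label → (iii).
(viii) needed (vi), now all done → (viii).
(vii) needed (iv) and (viii), now all done → (vii).
(i) and (ii) are both available; (i) has the earlier label → (i).
(ii) needed (iv), (v) and (vii), now all done → (ii).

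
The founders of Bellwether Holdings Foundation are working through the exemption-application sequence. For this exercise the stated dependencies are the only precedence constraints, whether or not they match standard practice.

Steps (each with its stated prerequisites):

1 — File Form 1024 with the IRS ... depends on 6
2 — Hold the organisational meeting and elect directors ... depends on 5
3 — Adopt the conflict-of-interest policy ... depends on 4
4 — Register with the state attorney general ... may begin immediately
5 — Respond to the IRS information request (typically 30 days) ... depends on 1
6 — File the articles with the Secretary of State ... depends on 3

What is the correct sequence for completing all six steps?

4, 3, 6, 1, 5, 2

4 is the only step with nothing outstanding, so it goes first.
That leaves 3 as the only ready step → 3.
6 needed 3, now all done → 6.
1 is the only step now ready → 1.
That leaves 5 as the only ready step → 5.
That leaves 2 as the only ready step → 2.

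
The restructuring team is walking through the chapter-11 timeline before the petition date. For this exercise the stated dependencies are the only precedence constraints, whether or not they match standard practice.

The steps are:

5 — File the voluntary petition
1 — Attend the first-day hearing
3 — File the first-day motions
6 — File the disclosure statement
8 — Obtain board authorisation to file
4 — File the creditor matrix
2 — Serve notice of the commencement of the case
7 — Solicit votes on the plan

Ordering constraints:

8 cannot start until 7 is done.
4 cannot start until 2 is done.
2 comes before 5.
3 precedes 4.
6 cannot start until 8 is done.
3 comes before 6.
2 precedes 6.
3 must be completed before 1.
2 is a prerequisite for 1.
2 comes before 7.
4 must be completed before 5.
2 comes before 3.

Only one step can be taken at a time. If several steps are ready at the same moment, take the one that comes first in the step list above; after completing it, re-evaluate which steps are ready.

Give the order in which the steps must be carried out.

2 3 1 4 5 7 8 6

2 has no prerequisites → 2 first.
Ready: 3 and 7. 3 is listed earlier → 3.
1, 4 and 7 are all available; 1 is listed earlier → 1.
Ready: 4 and 7. 4 is listed earlier → 4.
5 now also ready, so the ready set is {5, 7}; 5 is listed earlier → 5.
That leaves 7 as the only ready step → 7.
8 needed 7, now all done → 8.
6 needed 3, 8 and 2, now all done → 6.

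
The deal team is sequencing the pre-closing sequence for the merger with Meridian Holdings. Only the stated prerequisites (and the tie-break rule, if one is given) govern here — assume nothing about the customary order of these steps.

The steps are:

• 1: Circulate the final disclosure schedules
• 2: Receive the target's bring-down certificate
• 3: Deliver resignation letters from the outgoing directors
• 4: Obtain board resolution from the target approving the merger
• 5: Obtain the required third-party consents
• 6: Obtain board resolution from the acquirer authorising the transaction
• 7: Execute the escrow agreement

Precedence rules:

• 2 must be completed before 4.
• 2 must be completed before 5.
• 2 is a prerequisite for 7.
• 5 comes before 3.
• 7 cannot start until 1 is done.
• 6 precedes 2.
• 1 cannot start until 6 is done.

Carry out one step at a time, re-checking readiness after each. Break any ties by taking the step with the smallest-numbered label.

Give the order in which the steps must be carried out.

6 → 1 → 2 → 4 → 5 → 3 → 7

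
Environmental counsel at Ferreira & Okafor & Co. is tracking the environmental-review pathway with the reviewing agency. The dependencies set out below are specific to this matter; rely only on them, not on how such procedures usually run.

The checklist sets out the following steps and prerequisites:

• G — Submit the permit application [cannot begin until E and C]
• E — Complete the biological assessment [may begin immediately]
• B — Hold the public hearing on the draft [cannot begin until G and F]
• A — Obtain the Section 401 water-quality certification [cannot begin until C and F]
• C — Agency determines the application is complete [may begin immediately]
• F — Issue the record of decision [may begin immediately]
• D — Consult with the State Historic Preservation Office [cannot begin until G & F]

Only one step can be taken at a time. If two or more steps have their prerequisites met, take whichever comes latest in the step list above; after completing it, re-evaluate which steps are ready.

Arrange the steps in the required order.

F C A E G D B

Nothing is required for F, C and E. F is listed later → F first.
Now C and E have their prerequisites met. C is listed later, so C next.
Now A and E have their prerequisites met. A is listed later, so A next.
Next only E has its prerequisites met → E.
G needed C and E, now all done → G.
Now D and B have their prerequisites met. D is listed later, so D next.
B needed F and G, now all done → B.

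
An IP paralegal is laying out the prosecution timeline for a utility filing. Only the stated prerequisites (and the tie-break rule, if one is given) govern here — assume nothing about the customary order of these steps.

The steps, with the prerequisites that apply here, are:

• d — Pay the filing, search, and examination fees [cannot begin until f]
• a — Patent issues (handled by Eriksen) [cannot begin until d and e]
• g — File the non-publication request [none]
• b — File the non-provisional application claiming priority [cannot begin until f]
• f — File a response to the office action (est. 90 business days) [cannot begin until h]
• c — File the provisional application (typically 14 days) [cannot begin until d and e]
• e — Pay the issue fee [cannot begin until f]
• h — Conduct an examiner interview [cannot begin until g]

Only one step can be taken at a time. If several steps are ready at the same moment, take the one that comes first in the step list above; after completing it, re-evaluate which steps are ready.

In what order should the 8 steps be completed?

g → h → f → d → b → e → a → c

Only g has no prerequisites, so it is first.
Next only h has its prerequisites met → h.
Next only f has its prerequisites met → f.
Now d, b and e have their prerequisites met. d is listed earlier, so d next.
Now b and e have their prerequisites met. b is listed earlier, so b next.
That leaves e as the only ready step → e.
Ready: a and c. a is listed earlier → a.
c is the only step now ready → c.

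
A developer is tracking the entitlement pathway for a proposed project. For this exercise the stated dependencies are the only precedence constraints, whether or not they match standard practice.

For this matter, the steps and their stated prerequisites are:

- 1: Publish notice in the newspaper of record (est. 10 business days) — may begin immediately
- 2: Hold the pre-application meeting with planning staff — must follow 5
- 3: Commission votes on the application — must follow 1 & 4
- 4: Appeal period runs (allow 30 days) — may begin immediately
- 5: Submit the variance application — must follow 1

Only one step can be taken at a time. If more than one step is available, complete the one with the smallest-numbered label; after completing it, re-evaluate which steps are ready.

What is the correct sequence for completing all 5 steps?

1 and 4 have no prerequisites; 1 has the earlier label, so 1 is first.
Ready: 4 and 5. 4 has the earlier label → 4.
3 now also ready, so the ready set is {3, 5}; 3 has the earlier label → 3.
5 needed 1, now all done → 5.
2 needed 5, now all done → 2.

1, 4, 3, 5, 2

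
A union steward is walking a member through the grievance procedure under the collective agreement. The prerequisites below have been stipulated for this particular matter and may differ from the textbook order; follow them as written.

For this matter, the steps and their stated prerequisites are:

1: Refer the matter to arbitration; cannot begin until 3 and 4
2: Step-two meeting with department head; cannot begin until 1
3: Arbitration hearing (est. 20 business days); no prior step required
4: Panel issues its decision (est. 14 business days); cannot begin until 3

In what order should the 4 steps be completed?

3 → 4 → 1 → 2

3 has no prerequisites → 3 first.
That leaves 4 as the only ready step → 4.
That leaves 1 as the only ready step → 1.
That leaves 2 as the only ready step → 2.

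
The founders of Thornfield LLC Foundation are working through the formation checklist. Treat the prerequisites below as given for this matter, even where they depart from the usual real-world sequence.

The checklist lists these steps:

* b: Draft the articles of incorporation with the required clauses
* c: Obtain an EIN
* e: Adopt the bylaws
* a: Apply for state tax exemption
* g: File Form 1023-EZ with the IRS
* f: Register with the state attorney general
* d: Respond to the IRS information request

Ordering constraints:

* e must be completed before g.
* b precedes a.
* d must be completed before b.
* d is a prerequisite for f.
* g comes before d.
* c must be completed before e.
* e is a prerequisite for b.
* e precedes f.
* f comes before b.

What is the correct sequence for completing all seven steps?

c, e, g, d, f, b, a

c has no prerequisites → c first.
e is the only step now ready → e.
g is the only step now ready → g.
That leaves d as the only ready step → d.
Next only f has its prerequisites met → f.
b is the only step now ready → b.
Next only a has its prerequisites met → a.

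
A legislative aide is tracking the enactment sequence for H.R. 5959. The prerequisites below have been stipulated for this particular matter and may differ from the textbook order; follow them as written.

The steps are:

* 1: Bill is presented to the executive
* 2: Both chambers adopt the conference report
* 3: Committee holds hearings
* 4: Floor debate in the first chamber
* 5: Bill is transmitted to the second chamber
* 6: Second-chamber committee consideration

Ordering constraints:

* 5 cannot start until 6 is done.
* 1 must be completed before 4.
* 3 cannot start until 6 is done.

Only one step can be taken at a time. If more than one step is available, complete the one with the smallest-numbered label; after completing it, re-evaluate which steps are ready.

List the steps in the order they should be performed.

1, 2 and 6 have no prerequisites; 1 has the earlier label, so 1 is first.
Ready: 2, 4 and 6. 2 has the earlier label → 2.
4 and 6 are both available; 4 has the earlier label → 4.
Next only 6 has its prerequisites met → 6.
Now 3 and 5 have their prerequisites met. 3 has the earlier label, so 3 next.
5 needed 6, now all done → 5.

1, 2, 4, 6, 3, 5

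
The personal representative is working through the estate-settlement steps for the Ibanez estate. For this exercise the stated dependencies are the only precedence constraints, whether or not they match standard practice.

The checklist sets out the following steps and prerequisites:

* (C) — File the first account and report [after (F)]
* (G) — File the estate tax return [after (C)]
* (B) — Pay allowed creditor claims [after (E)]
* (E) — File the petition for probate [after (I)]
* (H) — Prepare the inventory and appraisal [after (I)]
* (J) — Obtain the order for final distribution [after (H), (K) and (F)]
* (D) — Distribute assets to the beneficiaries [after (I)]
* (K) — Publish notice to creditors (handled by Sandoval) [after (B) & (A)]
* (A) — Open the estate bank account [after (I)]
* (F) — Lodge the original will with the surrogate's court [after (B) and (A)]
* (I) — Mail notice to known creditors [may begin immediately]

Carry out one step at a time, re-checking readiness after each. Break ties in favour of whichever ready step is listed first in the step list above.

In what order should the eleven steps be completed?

(I) has no prerequisites → (I) first.
Ready: (E), (H), (D) and (A). (E) is listed earlier → (E).
(B), (H), (D) and (A) are all available; (B) is listed earlier → (B).
Now (H), (D) and (A) have their prerequisites met. (H) is listed earlier, so (H) next.
(D) and (A) are both available; (D) is listed earlier → (D).
(A) needed (I), now all done → (A).
(K) and (F) are both available; (K) is listed earlier → (K).
(F) needed (B) and (A), now all done → (F).
(C) and (J) are both available; (C) is listed earlier → (C).
(G) now also ready, so the ready set is {(G), (J)}; (G) is listed earlier → (G).
(J) needed (H), (K) and (F), now all done → (J).

(I), (E), (B), (H), (D), (A), (K), (F), (C), (G), (J)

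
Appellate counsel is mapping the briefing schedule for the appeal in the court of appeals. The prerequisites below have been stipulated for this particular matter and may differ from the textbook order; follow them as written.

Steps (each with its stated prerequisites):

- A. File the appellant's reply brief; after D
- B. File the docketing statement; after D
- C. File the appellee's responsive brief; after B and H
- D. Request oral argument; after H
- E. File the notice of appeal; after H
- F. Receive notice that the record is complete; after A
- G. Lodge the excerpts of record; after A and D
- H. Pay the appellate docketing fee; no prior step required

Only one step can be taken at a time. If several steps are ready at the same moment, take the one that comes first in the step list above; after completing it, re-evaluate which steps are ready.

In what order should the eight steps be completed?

Only H has no prerequisites, so it is first.
Ready: D and E. D is listed earlier → D.
A, B and E are all available; A is listed earlier → A.
F and G now also ready, so the ready set is {B, E, F, G}; B is listed earlier → B.
C now also ready, so the ready set is {C, E, F, G}; C is listed earlier → C.
Ready: E, F and G. E is listed earlier → E.
Ready: F and G. F is listed earlier → F.
That leaves G as the only ready step → G.

H → D → A → B → C → E → F → G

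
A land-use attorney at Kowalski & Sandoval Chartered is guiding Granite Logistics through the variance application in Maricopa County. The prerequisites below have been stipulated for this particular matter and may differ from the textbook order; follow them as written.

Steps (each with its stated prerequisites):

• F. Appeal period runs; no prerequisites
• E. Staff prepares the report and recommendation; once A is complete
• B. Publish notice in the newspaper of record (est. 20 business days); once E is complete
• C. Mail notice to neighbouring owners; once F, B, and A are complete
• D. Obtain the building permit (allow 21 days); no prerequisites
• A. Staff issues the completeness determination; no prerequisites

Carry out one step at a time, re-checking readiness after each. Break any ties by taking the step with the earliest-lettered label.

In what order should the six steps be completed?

A D E B F C

A, D and F have no prerequisites; A has the earlier label, so A is first.
D, E and F are all available; D has the earlier label → D.
Now E and F have their prerequisites met. E has the earlier label, so E next.
Ready: B and F. B has the earlier label → B.
That leaves F as the only ready step → F.
C is the only step now ready → C.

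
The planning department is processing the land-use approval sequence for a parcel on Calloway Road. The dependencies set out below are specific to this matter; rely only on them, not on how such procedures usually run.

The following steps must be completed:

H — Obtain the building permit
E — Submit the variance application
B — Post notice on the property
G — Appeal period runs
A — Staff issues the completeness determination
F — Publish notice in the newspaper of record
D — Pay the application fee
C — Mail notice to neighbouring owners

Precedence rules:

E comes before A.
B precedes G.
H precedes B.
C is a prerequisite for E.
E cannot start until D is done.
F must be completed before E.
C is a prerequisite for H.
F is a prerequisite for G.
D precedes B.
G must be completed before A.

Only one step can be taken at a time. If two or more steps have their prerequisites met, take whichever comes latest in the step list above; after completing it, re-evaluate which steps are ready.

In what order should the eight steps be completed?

C, D, F, E, H, B, G, A

Nothing is required for C, D and F. C is listed later → C first.
H now also ready, so the ready set is {D, F, H}; D is listed later → D.
Ready: F and H. F is listed later → F.
E and H are both available; E is listed later → E.
Next only H has its prerequisites met → H.
B needed D and H, now all done → B.
Next only G has its prerequisites met → G.
A needed G and E, now all done → A.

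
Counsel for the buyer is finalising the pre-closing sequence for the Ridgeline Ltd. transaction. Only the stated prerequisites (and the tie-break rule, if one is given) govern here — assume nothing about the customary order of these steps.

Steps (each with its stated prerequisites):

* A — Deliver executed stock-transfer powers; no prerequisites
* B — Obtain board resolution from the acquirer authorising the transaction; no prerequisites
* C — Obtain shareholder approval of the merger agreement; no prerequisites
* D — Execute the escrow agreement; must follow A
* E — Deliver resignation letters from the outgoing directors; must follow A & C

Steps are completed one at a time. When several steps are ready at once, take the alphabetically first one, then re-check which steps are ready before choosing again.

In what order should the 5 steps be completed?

A, B, C, D, E

A, B and C have no prerequisites; A has the earlier label, so A is first.
D now also ready, so the ready set is {B, C, D}; B has the earlier label → B.
Now C and D have their prerequisites met. C has the earlier label, so C next.
D and E are both available; D has the earlier label → D.
E is the only step now ready → E.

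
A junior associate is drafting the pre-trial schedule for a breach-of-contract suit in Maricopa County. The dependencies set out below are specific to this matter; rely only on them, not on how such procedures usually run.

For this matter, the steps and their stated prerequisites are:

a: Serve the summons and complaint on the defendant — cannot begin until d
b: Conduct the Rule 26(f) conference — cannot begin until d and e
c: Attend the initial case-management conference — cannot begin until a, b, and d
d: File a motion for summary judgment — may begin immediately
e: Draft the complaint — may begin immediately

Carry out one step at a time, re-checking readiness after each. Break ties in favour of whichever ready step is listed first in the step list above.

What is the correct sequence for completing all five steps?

d and e have no prerequisites; d is listed earlier, so d is first.
a now also ready, so the ready set is {a, e}; a is listed earlier → a.
That leaves e as the only ready step → e.
b is the only step now ready → b.
c is the only step now ready → c.

d → a → e → b → c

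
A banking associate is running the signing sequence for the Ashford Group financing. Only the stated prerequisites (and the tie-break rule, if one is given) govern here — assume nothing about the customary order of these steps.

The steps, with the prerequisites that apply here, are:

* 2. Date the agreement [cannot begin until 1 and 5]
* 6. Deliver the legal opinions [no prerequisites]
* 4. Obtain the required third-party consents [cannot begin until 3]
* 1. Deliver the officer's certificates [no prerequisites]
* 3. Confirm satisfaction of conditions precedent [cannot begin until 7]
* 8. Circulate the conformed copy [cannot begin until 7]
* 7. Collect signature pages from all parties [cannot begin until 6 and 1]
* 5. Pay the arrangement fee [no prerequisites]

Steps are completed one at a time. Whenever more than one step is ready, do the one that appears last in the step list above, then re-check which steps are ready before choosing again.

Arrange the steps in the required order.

5, 1, 6, 7, 8, 3, 4, 2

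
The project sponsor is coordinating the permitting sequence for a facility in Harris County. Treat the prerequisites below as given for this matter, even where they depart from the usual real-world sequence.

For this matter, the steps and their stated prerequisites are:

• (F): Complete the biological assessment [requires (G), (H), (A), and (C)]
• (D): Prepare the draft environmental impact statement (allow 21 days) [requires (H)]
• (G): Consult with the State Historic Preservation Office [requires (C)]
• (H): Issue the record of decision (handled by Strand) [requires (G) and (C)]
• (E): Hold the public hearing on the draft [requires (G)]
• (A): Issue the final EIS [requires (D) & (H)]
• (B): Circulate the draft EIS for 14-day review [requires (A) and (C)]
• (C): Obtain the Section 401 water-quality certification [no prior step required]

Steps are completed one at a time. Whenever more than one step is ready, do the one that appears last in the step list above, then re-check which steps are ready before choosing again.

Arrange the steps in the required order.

(C) has no prerequisites → (C) first.
(G) is the only step now ready → (G).
Now (E) and (H) have their prerequisites met. (E) is listed later, so (E) next.
(H) needed (C) and (G), now all done → (H).
(D) needed (H), now all done → (D).
Next only (A) has its prerequisites met → (A).
Now (B) and (F) have their prerequisites met. (B) is listed later, so (B) next.
That leaves (F) as the only ready step → (F).

(C), (G), (E), (H), (D), (A), (B), (F)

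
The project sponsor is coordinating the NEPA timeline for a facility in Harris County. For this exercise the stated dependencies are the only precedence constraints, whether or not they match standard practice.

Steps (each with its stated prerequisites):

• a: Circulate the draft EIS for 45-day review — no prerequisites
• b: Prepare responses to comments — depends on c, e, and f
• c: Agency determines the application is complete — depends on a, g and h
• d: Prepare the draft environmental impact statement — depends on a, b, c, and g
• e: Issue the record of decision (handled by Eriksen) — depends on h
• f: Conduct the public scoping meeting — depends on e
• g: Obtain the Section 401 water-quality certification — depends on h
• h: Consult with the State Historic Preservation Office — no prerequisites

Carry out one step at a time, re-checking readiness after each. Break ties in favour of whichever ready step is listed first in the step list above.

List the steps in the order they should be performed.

a, h, e, f, g, c, b, d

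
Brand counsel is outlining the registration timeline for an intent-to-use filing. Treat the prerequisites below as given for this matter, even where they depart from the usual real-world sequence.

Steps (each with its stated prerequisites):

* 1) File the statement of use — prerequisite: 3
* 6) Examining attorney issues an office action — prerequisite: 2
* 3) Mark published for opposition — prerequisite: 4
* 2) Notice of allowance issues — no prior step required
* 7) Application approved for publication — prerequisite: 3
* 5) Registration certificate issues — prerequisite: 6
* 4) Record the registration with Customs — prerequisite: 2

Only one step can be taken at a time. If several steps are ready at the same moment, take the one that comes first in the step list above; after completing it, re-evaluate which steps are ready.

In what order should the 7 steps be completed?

2 is the only step with nothing outstanding, so it goes first.
6 and 4 are both available; 6 is listed earlier → 6.
Now 5 and 4 have their prerequisites met. 5 is listed earlier, so 5 next.
4 needed 2, now all done → 4.
3 needed 4, now all done → 3.
Now 1 and 7 have their prerequisites met. 1 is listed earlier, so 1 next.
7 needed 3, now all done → 7.

2 → 6 → 5 → 4 → 3 → 1 → 7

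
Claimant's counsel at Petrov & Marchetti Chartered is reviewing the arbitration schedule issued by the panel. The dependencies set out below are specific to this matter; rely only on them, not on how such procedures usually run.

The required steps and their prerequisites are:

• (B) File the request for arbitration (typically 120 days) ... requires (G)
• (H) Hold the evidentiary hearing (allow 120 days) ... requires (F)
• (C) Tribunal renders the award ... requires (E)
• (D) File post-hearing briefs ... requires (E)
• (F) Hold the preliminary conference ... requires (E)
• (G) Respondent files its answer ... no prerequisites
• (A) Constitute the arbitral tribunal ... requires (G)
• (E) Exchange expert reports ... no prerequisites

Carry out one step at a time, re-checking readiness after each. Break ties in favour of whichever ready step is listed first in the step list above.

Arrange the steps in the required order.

(G), (B), (A), (E), (C), (D), (F), (H)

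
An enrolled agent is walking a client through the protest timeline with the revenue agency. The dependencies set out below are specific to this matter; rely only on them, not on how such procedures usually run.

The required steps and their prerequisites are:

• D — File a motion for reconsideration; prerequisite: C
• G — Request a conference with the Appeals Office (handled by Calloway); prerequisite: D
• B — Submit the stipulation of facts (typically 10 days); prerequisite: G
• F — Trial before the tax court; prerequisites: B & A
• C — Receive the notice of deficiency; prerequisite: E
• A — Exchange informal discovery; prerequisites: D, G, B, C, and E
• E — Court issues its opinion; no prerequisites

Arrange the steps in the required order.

E is the only step with nothing outstanding, so it goes first.
That leaves C as the only ready step → C.
D needed C, now all done → D.
Next only G has its prerequisites met → G.
B is the only step now ready → B.
A needed D, G, B, C and E, now all done → A.
Next only F has its prerequisites met → F.

E, C, D, G, B, A, F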